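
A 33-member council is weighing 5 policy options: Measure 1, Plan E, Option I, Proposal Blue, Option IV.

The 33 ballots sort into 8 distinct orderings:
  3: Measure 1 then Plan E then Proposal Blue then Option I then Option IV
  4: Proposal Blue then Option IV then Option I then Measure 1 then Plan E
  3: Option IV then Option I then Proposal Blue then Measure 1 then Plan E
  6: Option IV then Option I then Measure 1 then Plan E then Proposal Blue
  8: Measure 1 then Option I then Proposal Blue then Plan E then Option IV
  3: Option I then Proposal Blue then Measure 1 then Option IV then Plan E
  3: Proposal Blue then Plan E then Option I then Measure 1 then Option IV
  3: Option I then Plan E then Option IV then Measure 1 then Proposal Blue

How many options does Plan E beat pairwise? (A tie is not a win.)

Plan E against each rival (33 council members):
Plan E vs Measure 1: 6 to 27, Measure 1.
Plan E vs Option I: Plan E is ranked higher on 3+3 = 6 ballots, Option I on 27. Option I wins 27–6.
Plan E vs Proposal Blue: 12 to 21, Proposal Blue.
Plan E vs Option IV: Plan E, 17–16.
Plan E beats Option IV; loses to Measure 1, Option I, Proposal Blue — 1 pairwise win.

1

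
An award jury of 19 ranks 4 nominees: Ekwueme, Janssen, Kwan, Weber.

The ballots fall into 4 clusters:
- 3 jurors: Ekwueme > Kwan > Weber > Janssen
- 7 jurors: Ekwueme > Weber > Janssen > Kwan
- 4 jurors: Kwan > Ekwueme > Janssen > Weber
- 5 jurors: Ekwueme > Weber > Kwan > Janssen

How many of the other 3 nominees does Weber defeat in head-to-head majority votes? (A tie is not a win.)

Weber against each rival (19 jurors):
Weber vs Ekwueme: Ekwueme, 19–0.
Weber vs Janssen: 15 to 4, Weber.
Weber vs Kwan: 12 to 7, Weber.
Weber beats Janssen, Kwan; loses to Ekwueme — 2 pairwise wins.

2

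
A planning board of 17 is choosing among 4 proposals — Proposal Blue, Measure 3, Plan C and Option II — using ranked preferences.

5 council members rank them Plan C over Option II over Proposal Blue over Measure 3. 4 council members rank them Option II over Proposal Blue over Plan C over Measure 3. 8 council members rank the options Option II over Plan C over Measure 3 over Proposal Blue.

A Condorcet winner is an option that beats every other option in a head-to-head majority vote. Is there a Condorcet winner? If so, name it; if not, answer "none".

Option II

Pairwise majorities:
Proposal Blue vs Measure 3: Proposal Blue wins 9–8.
Proposal Blue vs Plan C: Plan C wins 13–4.
Proposal Blue vs Option II: 0 to 17, Option II.
Measure 3 vs Plan C: 0 to 17, Plan C.
Measure 3–Option II: Option II 17–0.
Plan C vs Option II: 5 to 12, Option II.
Option II defeats every rival head-to-head and is the Condorcet winner.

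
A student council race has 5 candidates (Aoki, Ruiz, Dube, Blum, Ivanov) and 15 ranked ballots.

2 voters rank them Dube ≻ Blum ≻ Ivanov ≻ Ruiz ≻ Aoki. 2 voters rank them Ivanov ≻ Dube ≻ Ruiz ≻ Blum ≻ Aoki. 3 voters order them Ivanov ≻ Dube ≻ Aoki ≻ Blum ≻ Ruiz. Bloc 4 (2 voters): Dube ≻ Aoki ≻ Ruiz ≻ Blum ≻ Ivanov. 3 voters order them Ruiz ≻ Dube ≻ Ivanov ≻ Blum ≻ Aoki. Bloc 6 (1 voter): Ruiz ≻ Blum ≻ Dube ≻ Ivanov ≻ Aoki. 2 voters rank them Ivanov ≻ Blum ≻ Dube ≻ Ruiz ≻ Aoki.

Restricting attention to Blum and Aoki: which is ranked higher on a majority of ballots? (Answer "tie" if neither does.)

Blum

Ballots ranking Blum above Aoki: 2 + 2 + 3 + 1 + 2 = 10.
Ballots ranking Aoki above Blum: 15 − 10 = 5.
Blum wins the head-to-head 10–5.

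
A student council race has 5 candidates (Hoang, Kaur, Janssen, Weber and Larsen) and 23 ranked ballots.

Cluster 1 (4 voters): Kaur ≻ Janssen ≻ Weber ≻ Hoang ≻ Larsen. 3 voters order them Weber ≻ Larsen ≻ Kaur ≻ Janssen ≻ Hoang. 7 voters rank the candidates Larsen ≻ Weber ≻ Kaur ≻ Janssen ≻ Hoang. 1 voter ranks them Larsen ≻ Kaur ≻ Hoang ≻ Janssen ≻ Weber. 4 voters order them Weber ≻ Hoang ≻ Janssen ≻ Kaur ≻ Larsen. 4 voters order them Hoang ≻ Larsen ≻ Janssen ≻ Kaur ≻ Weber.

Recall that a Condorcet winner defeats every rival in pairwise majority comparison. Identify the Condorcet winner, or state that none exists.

Head-to-head results (23 voters):
Hoang vs Kaur: Hoang preferred on 4+4 = 8 ballots; Kaur wins 15–8.
Hoang vs Janssen: Hoang is ranked higher on 1+4+4 = 9 ballots, Janssen on 14. Janssen wins 14–9.
Hoang vs Weber: 1+4 = 5 for Hoang, 18 for Weber — Weber by 18–5.
Hoang vs Larsen: Hoang preferred on 4+4+4 = 12 ballots; Hoang wins 12–11.
Kaur vs Janssen: 15 to 8, Kaur.
Kaur vs Weber: 4+1+4 = 9 for Kaur, 14 for Weber — Weber by 14–9.
Kaur vs Larsen: 8 to 15, Larsen.
Janssen vs Weber: 4+1+4 = 9 for Janssen, 14 for Weber — Weber by 14–9.
Janssen vs Larsen: Janssen is ranked higher on 4+4 = 8 ballots, Larsen on 15. Larsen wins 15–8.
Weber vs Larsen: Weber is ranked higher on 4+3+4 = 11 ballots, Larsen on 12. Larsen wins 12–11.
Each candidate drops at least one matchup (Hoang loses to Kaur; Kaur loses to Weber; Janssen loses to Kaur; Weber loses to Larsen; Larsen loses to Hoang); the cycle Hoang → Larsen → Kaur → Hoang rules out a Condorcet winner.

none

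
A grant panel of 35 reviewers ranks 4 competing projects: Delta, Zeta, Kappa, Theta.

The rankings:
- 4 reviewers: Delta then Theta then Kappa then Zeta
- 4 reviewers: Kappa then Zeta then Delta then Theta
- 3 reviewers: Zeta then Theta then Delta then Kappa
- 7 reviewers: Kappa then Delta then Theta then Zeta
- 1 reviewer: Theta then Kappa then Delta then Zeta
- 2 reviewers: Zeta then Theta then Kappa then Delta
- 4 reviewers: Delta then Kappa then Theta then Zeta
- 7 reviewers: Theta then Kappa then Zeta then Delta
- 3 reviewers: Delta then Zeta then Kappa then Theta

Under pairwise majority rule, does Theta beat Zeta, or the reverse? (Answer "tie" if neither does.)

Theta

Ballots ranking Theta above Zeta: 4 + 7 + 1 + 4 + 7 = 23.
Ballots ranking Zeta above Theta: 35 − 23 = 12.
Theta wins the head-to-head 23–12.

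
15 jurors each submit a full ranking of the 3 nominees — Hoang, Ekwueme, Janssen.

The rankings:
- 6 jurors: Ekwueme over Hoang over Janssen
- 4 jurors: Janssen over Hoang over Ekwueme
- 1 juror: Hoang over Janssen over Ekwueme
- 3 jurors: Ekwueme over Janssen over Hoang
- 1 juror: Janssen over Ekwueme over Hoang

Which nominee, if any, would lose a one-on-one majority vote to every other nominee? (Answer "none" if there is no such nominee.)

Head-to-head results (15 jurors):
Hoang vs Ekwueme: 4+1 = 5 for Hoang, 10 for Ekwueme — Ekwueme by 10–5.
Hoang vs Janssen: 7 to 8, Janssen.
Ekwueme vs Janssen: 9 to 6, Ekwueme.
Hoang loses to every other nominee — it is the Condorcet loser.

Hoang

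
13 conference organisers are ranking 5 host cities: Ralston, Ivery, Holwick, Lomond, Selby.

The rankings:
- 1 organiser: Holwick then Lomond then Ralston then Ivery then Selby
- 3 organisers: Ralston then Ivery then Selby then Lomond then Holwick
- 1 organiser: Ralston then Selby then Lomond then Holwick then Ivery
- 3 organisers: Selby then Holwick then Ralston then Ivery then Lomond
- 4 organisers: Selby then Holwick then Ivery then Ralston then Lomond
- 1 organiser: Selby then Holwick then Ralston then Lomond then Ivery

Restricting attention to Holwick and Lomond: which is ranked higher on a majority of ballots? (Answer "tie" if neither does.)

Ballots ranking Holwick above Lomond: 1 + 3 + 4 + 1 = 9.
Ballots ranking Lomond above Holwick: 13 − 9 = 4.
Holwick wins the head-to-head 9–4.

Holwick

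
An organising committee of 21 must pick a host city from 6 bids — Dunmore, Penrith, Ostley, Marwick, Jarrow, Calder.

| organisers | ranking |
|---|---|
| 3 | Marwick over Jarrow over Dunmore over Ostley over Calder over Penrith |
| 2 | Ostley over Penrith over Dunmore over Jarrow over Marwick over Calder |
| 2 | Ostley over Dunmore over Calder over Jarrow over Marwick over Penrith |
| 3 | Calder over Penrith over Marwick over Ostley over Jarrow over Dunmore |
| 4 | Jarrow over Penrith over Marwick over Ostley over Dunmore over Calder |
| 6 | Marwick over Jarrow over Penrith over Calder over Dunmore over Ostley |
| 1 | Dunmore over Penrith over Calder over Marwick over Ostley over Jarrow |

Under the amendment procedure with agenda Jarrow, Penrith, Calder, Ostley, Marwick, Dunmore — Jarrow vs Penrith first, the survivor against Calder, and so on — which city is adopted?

Round 1: Jarrow vs Penrith — 15–6, Jarrow advances.
Round 2: Jarrow vs Calder — 15–6, Jarrow advances.
Round 3: Jarrow vs Ostley — 13–8, Jarrow advances.
Round 4: Jarrow vs Marwick — 8–13, Marwick advances.
Round 5: Marwick vs Dunmore — 16–5, Marwick advances.
Marwick survives the agenda.

Marwick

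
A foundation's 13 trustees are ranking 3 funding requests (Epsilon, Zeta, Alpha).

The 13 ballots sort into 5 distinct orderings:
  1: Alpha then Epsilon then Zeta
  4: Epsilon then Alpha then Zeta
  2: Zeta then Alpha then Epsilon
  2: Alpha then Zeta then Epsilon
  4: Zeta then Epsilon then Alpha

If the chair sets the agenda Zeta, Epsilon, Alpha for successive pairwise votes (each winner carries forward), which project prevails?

Round 1: Zeta vs Epsilon — 8–5, Zeta advances.
Round 2: Zeta vs Alpha — 6–7, Alpha advances.
Alpha survives the agenda.

Alpha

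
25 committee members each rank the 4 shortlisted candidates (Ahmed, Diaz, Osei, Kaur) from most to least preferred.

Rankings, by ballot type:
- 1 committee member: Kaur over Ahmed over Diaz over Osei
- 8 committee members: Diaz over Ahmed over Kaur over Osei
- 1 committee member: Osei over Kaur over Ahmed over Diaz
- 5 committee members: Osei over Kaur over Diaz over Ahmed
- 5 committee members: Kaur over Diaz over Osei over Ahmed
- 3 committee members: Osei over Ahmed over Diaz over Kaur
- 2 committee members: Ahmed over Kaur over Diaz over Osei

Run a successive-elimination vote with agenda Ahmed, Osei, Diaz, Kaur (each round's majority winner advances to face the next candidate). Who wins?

Kaur

Round 1: Ahmed vs Osei — 11–14, Osei advances.
Round 2: Osei vs Diaz — 9–16, Diaz advances.
Round 3: Diaz vs Kaur — 11–14, Kaur advances.
The agenda winner is Kaur.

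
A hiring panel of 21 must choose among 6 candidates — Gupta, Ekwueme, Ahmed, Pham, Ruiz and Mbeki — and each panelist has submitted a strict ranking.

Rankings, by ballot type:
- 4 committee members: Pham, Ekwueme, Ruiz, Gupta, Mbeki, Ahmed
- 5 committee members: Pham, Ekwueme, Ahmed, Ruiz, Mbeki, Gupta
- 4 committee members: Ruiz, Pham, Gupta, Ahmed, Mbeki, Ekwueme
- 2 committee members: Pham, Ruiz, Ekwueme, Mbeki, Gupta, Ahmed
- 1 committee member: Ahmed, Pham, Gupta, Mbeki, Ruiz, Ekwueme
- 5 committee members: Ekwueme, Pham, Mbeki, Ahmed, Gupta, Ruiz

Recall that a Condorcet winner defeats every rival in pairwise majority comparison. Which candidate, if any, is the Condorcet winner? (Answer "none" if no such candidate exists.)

Pairwise majorities:
Gupta vs Ekwueme: Ekwueme wins 16–5.
Gupta vs Ahmed: Ahmed wins 11–10.
Gupta vs Pham: Pham, 21–0.
Gupta vs Ruiz: Ruiz, 15–6.
Gupta vs Mbeki: Mbeki, 12–9.
Ekwueme vs Ahmed: Ekwueme wins 16–5.
Ekwueme vs Pham: Pham wins 16–5.
Ekwueme vs Ruiz: Ekwueme wins 14–7.
Ekwueme–Mbeki: Ekwueme 16–5.
Ahmed–Pham: Pham 20–1.
Ahmed vs Ruiz: Ahmed, 11–10.
Ahmed vs Mbeki: Mbeki wins 11–10.
Pham vs Ruiz: Pham wins 17–4.
Pham–Mbeki: Pham 21–0.
Ruiz–Mbeki: Ruiz 15–6.
Pham defeats every rival head-to-head and is the Condorcet winner.

Pham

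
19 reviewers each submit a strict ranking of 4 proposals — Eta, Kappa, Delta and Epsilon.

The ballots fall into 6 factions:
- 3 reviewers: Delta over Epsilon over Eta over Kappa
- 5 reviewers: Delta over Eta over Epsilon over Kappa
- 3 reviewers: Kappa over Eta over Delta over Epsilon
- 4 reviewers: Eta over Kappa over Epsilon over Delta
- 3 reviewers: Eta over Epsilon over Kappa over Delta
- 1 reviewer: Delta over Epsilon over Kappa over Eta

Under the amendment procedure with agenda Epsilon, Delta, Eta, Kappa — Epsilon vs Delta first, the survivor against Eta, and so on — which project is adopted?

Round 1: Epsilon vs Delta — 7–12, Delta advances.
Round 2: Delta vs Eta — 9–10, Eta advances.
Round 3: Eta vs Kappa — 15–4, Eta advances.
The agenda winner is Eta.

Eta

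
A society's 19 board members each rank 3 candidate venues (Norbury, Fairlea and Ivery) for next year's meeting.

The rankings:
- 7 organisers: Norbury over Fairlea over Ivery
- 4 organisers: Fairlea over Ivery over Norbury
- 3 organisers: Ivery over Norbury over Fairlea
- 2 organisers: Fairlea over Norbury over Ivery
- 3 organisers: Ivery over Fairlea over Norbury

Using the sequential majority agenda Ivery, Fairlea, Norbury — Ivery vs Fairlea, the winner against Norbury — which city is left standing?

Norbury

Round 1: Ivery vs Fairlea — 6–13, Fairlea advances.
Round 2: Fairlea vs Norbury — 9–10, Norbury advances.
The agenda winner is Norbury.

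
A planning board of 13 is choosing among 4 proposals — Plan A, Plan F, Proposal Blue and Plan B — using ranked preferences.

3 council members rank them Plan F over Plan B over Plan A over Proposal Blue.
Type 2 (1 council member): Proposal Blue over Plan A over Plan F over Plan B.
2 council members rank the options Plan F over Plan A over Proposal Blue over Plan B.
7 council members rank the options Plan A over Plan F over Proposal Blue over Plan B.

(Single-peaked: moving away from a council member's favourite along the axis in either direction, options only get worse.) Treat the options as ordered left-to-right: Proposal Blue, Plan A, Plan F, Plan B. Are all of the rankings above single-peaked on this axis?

Axis positions: Proposal Blue=1, Plan A=2, Plan F=3, Plan B=4.
Type 1 (peak Plan F at position 3): ranking walks positions 3-4-2-1, expanding outward from the peak — single-peaked.
Type 2 (peak Proposal Blue at position 1): ranking walks positions 1-2-3-4, expanding outward from the peak — single-peaked.
Type 3 (peak Plan F at position 3): ranking walks positions 3-2-1-4, expanding outward from the peak — single-peaked.
Type 4 (peak Plan A at position 2): ranking walks positions 2-3-1-4, expanding outward from the peak — single-peaked.
Every ranking is single-peaked on this axis.

yes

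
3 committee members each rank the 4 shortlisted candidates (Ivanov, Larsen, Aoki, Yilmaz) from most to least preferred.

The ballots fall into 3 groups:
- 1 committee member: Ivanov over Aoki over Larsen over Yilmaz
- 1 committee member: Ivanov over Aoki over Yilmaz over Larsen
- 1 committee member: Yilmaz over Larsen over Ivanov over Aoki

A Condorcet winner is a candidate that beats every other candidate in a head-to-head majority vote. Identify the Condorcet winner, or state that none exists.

Head-to-head results (3 committee members):
Ivanov–Larsen: Ivanov 2–1.
Ivanov vs Aoki: Ivanov, 3–0.
Ivanov vs Yilmaz: Ivanov, 2–1.
Larsen–Aoki: Aoki 2–1.
Larsen–Yilmaz: Yilmaz 2–1.
Aoki vs Yilmaz: Aoki, 2–1.
Ivanov wins every pairwise contest, so Ivanov is the Condorcet winner.

Ivanov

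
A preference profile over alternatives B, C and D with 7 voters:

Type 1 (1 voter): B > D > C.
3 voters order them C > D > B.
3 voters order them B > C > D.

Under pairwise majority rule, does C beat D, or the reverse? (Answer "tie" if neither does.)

Ballots ranking C above D: 3 + 3 = 6.
Ballots ranking D above C: 7 − 6 = 1.
C wins the head-to-head 6–1.

C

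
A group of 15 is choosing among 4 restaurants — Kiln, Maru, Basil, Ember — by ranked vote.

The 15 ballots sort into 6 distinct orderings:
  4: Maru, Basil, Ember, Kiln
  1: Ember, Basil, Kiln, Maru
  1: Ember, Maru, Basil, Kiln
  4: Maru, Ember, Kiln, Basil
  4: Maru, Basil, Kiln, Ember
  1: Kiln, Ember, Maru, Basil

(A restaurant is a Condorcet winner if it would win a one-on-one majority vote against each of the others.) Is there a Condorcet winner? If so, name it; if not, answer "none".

Maru

Pairwise majorities:
Kiln vs Maru: 1+1 = 2 for Kiln, 13 for Maru — Maru by 13–2.
Kiln vs Basil: Kiln is ranked higher on 4+1 = 5 ballots, Basil on 10. Basil wins 10–5.
Kiln vs Ember: Kiln is ranked higher on 4+1 = 5 ballots, Ember on 10. Ember wins 10–5.
Maru vs Basil: Maru preferred on 4+1+4+4+1 = 14 ballots; Maru wins 14–1.
Maru vs Ember: 4+4+4 = 12 for Maru, 3 for Ember — Maru by 12–3.
Basil vs Ember: Basil is ranked higher on 4+4 = 8 ballots, Ember on 7. Basil wins 8–7.
Maru beats each of Kiln, Basil, Ember — Maru is the Condorcet winner.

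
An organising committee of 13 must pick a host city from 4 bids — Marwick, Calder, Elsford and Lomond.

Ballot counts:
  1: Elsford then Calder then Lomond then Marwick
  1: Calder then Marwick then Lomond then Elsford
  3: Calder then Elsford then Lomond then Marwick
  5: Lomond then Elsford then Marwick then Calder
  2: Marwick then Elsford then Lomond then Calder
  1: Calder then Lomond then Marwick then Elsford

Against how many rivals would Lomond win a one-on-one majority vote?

Lomond against each rival (13 organisers):
Lomond vs Marwick: Lomond is ranked higher on 1+3+5+1 = 10 ballots, Marwick on 3. Lomond wins 10–3.
Lomond–Calder: Lomond 7–6.
Lomond vs Elsford: Lomond preferred on 1+5+1 = 7 ballots; Lomond wins 7–6.
Lomond beats Marwick, Calder, Elsford — 3 pairwise wins.

3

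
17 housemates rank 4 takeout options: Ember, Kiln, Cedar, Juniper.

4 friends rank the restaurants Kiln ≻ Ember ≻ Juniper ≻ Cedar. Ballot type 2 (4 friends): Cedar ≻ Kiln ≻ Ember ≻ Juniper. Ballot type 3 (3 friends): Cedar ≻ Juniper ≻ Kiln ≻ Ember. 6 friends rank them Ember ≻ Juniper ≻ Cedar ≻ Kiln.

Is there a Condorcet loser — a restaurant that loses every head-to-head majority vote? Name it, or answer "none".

Head-to-head results (17 friends):
Ember vs Kiln: Kiln wins 11–6.
Ember vs Cedar: Ember is ranked higher on 4+6 = 10 ballots, Cedar on 7. Ember wins 10–7.
Ember vs Juniper: Ember preferred on 4+4+6 = 14 ballots; Ember wins 14–3.
Kiln vs Cedar: Cedar, 13–4.
Kiln vs Juniper: 8 to 9, Juniper.
Cedar vs Juniper: 7 to 10, Juniper.
Each restaurant has at least one pairwise win (Ember beats Cedar; Kiln beats Ember; Cedar beats Kiln; Juniper beats Kiln) — no Condorcet loser.

none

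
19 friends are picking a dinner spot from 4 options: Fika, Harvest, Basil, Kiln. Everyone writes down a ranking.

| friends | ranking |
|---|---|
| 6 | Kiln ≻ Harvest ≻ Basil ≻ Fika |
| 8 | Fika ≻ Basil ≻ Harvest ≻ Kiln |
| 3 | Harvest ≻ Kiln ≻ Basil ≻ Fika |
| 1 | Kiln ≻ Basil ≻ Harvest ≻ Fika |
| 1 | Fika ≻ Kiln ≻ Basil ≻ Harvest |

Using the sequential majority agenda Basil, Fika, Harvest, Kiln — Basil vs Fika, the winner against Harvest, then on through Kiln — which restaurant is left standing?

Kiln

Round 1: Basil vs Fika — 10–9, Basil advances.
Round 2: Basil vs Harvest — 10–9, Basil advances.
Round 3: Basil vs Kiln — 8–11, Kiln advances.
The agenda winner is Kiln.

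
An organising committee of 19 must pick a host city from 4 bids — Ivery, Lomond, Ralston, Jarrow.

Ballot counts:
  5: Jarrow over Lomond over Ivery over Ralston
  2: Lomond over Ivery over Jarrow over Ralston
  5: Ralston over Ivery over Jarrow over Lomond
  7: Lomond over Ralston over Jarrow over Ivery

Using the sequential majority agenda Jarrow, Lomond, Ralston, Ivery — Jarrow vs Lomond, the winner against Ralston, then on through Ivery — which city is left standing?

Round 1: Jarrow vs Lomond — 10–9, Jarrow advances.
Round 2: Jarrow vs Ralston — 7–12, Ralston advances.
Round 3: Ralston vs Ivery — 12–7, Ralston advances.
The agenda winner is Ralston.

Ralston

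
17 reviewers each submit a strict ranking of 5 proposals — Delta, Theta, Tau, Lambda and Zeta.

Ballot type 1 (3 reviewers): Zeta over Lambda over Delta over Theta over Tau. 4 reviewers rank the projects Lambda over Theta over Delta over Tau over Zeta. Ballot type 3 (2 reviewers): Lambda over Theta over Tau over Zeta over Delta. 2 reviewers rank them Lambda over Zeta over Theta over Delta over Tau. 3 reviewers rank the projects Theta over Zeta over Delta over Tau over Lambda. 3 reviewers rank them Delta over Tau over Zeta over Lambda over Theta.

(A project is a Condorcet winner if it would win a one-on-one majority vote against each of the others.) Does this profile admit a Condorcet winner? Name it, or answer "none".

none

Pairwise majorities:
Delta vs Theta: Theta, 11–6.
Delta–Tau: Delta 15–2.
Delta vs Lambda: Lambda wins 11–6.
Delta–Zeta: Zeta 10–7.
Theta–Tau: Theta 14–3.
Theta vs Lambda: Lambda, 14–3.
Theta–Zeta: Theta 9–8.
Tau–Lambda: Lambda 11–6.
Tau vs Zeta: Tau wins 9–8.
Lambda vs Zeta: Zeta wins 9–8.
Each project drops at least one matchup (Delta loses to Theta; Theta loses to Lambda; Tau loses to Delta; Lambda loses to Zeta; Zeta loses to Theta); the cycle Delta > Tau > Zeta > Delta rules out a Condorcet winner.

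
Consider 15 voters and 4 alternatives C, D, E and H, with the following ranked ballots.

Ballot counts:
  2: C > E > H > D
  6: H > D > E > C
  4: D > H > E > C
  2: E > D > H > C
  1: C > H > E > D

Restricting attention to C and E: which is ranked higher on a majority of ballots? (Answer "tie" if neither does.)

Ballots ranking C above E: 2 + 1 = 3.
Ballots ranking E above C: 15 − 3 = 12.
E wins the head-to-head 12–3.

E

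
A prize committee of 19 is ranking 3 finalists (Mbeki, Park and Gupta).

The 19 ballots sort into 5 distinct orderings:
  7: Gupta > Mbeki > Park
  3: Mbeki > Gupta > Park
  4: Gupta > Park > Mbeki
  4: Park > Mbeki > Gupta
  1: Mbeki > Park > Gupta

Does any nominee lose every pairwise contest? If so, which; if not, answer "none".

Park

Head-to-head results (19 jurors):
Mbeki vs Park: Mbeki preferred on 7+3+1 = 11 ballots; Mbeki wins 11–8.
Mbeki vs Gupta: Gupta wins 11–8.
Park vs Gupta: Park is ranked higher on 4+1 = 5 ballots, Gupta on 14. Gupta wins 14–5.
Only Park has no wins; Park is the Condorcet loser.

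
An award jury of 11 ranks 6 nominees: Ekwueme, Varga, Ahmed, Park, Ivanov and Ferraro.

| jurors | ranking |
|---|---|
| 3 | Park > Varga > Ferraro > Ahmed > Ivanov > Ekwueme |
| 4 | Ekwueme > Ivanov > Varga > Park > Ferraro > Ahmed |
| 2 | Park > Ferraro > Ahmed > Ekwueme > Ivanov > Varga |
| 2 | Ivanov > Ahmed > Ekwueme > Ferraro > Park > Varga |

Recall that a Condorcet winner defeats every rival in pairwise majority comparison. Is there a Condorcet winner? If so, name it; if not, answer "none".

Pairwise majorities:
Ekwueme vs Varga: Ekwueme, 8–3.
Ekwueme vs Ahmed: Ahmed, 7–4.
Ekwueme–Park: Ekwueme 6–5.
Ekwueme vs Ivanov: Ekwueme wins 6–5.
Ekwueme vs Ferraro: Ekwueme, 6–5.
Varga vs Ahmed: Varga, 7–4.
Varga vs Park: Park, 7–4.
Varga–Ivanov: Ivanov 8–3.
Varga–Ferraro: Varga 7–4.
Ahmed–Park: Park 9–2.
Ahmed vs Ivanov: Ivanov, 6–5.
Ahmed–Ferraro: Ferraro 9–2.
Park–Ivanov: Ivanov 6–5.
Park vs Ferraro: Park wins 9–2.
Ivanov vs Ferraro: Ivanov, 6–5.
Each nominee drops at least one matchup (Ekwueme loses to Ahmed; Varga loses to Ekwueme; Ahmed loses to Varga; Park loses to Ekwueme; Ivanov loses to Ekwueme; Ferraro loses to Ekwueme); the cycle Ekwueme → Varga → Ahmed → Ekwueme rules out a Condorcet winner.

none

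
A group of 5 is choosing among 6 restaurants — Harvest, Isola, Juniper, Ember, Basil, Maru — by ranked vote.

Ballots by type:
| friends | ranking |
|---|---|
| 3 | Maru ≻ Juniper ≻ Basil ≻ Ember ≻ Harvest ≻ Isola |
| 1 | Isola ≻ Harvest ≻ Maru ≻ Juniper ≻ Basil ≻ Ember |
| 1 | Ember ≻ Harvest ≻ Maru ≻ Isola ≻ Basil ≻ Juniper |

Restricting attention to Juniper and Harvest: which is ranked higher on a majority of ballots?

Juniper

Ballots ranking Juniper above Harvest: 3.
Ballots ranking Harvest above Juniper: 5 − 3 = 2.
Juniper wins the head-to-head 3–2.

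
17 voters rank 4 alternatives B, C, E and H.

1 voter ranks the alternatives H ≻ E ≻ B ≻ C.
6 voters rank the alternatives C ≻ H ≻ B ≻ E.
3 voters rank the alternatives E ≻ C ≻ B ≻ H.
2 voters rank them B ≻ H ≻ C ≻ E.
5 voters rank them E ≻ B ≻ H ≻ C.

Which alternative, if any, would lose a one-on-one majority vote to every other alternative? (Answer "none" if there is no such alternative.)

none

Head-to-head results (17 voters):
B vs C: C wins 9–8.
B vs E: E wins 9–8.
B vs H: 10 to 7, B.
C vs E: E wins 9–8.
C vs H: C preferred on 6+3 = 9 ballots; C wins 9–8.
E vs H: 8 to 9, H.
No alternative is winless: B beats H; C beats B; E beats B; H beats E. There is no Condorcet loser.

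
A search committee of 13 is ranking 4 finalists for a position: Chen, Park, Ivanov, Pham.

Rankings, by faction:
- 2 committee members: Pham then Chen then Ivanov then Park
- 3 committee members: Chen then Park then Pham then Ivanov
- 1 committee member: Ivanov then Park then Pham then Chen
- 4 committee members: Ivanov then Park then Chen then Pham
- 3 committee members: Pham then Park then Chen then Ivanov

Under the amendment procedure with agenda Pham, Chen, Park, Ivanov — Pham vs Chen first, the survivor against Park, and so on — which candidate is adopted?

Round 1: Pham vs Chen — 6–7, Chen advances.
Round 2: Chen vs Park — 5–8, Park advances.
Round 3: Park vs Ivanov — 6–7, Ivanov advances.
Ivanov survives the agenda.

Ivanov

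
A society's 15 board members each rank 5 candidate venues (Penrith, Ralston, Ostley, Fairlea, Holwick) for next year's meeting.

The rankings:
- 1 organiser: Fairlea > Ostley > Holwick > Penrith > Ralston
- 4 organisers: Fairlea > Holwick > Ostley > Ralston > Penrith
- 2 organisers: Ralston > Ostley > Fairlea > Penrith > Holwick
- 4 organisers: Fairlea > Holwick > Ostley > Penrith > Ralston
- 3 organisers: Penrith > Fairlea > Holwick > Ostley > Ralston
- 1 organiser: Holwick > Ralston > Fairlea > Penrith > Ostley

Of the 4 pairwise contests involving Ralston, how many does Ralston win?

0

Ralston against each rival (15 organisers):
Ralston–Penrith: Penrith 8–7.
Ralston vs Ostley: Ostley wins 12–3.
Ralston vs Fairlea: 2+1 = 3 for Ralston, 12 for Fairlea — Fairlea by 12–3.
Ralston vs Holwick: Holwick, 13–2.
Ralston beats no one; loses to Penrith, Ostley, Fairlea, Holwick — 0 pairwise wins.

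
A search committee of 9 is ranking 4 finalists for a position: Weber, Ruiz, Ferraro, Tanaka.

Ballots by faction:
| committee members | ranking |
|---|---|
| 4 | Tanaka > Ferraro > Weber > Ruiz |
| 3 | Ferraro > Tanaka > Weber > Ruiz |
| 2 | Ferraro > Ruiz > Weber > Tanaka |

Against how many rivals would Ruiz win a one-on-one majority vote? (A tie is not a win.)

Ruiz against each rival (9 committee members):
Ruiz vs Weber: Weber wins 7–2.
Ruiz vs Ferraro: Ruiz preferred on 0 ballots; Ferraro wins 9–0.
Ruiz vs Tanaka: Tanaka, 7–2.
Ruiz beats no one; loses to Weber, Ferraro, Tanaka — 0 pairwise wins.

0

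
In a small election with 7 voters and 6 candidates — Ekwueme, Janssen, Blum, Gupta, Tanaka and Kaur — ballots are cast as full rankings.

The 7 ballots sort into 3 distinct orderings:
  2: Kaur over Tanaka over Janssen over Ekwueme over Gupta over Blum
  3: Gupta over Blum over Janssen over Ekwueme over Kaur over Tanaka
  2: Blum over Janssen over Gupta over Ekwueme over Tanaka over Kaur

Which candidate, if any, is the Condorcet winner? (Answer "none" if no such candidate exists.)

Check each pair by majority over 7 ballots:
Ekwueme vs Janssen: Janssen wins 7–0.
Ekwueme vs Blum: Blum, 5–2.
Ekwueme vs Gupta: Ekwueme preferred on 2 ballots; Gupta wins 5–2.
Ekwueme–Tanaka: Ekwueme 5–2.
Ekwueme vs Kaur: Ekwueme, 5–2.
Janssen–Blum: Blum 5–2.
Janssen vs Gupta: 2+2 = 4 for Janssen, 3 for Gupta — Janssen by 4–3.
Janssen vs Tanaka: 5 to 2, Janssen.
Janssen vs Kaur: 3+2 = 5 for Janssen, 2 for Kaur — Janssen by 5–2.
Blum vs Gupta: Blum preferred on 2 ballots; Gupta wins 5–2.
Blum vs Tanaka: Blum preferred on 3+2 = 5 ballots; Blum wins 5–2.
Blum vs Kaur: Blum wins 5–2.
Gupta vs Tanaka: Gupta, 5–2.
Gupta vs Kaur: Gupta preferred on 3+2 = 5 ballots; Gupta wins 5–2.
Tanaka vs Kaur: 2 for Tanaka, 5 for Kaur — Kaur by 5–2.
Each candidate drops at least one matchup (Ekwueme loses to Janssen; Janssen loses to Blum; Blum loses to Gupta; Gupta loses to Janssen; Tanaka loses to Ekwueme; Kaur loses to Ekwueme); the cycle Janssen > Gupta > Blum > Janssen rules out a Condorcet winner.

none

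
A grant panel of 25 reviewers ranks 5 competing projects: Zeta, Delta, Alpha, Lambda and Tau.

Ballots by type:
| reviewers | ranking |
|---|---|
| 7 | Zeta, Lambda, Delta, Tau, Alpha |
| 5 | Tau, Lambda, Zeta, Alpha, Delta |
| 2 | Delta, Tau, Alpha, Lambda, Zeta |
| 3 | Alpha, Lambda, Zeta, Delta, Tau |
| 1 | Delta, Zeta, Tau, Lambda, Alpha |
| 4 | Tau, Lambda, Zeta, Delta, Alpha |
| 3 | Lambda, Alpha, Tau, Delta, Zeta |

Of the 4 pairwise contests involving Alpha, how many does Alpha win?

0

Alpha against each rival (25 reviewers):
Alpha vs Zeta: 2+3+3 = 8 for Alpha, 17 for Zeta — Zeta by 17–8.
Alpha–Delta: Delta 14–11.
Alpha vs Lambda: Lambda wins 20–5.
Alpha vs Tau: Tau, 19–6.
Alpha beats no one; loses to Zeta, Delta, Lambda, Tau — 0 pairwise wins.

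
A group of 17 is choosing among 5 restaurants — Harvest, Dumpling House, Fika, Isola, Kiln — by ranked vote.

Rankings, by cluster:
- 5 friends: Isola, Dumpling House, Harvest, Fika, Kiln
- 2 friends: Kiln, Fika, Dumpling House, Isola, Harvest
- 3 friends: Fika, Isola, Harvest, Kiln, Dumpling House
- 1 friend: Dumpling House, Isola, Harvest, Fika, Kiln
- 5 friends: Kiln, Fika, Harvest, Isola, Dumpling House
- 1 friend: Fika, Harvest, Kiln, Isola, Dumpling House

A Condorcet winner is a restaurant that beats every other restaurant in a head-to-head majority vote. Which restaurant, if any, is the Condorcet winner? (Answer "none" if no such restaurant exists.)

Head-to-head results (17 friends):
Harvest vs Dumpling House: 3+5+1 = 9 for Harvest, 8 for Dumpling House — Harvest by 9–8.
Harvest vs Fika: 5+1 = 6 for Harvest, 11 for Fika — Fika by 11–6.
Harvest vs Isola: Isola, 11–6.
Harvest vs Kiln: 5+3+1+1 = 10 for Harvest, 7 for Kiln — Harvest by 10–7.
Dumpling House vs Fika: Fika, 11–6.
Dumpling House–Isola: Isola 14–3.
Dumpling House vs Kiln: Kiln wins 11–6.
Fika vs Isola: Fika wins 11–6.
Fika vs Kiln: Fika, 10–7.
Isola vs Kiln: Isola, 9–8.
Fika wins every pairwise contest, so Fika is the Condorcet winner.

Fika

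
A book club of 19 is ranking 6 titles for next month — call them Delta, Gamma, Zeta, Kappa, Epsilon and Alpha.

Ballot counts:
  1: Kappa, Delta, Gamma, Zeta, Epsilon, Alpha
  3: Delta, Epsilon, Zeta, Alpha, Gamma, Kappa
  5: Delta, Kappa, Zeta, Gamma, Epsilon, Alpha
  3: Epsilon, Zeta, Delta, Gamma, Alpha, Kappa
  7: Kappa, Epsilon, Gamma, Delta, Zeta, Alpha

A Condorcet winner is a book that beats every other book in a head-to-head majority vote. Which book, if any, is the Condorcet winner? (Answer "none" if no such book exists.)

Head-to-head results (19 members):
Delta vs Gamma: Delta, 12–7.
Delta vs Zeta: Delta wins 16–3.
Delta–Kappa: Delta 11–8.
Delta vs Epsilon: Epsilon, 10–9.
Delta vs Alpha: Delta, 19–0.
Gamma vs Zeta: Zeta wins 11–8.
Gamma vs Kappa: 6 to 13, Kappa.
Gamma vs Epsilon: Gamma preferred on 1+5 = 6 ballots; Epsilon wins 13–6.
Gamma vs Alpha: Gamma preferred on 1+5+3+7 = 16 ballots; Gamma wins 16–3.
Zeta vs Kappa: Kappa, 13–6.
Zeta vs Epsilon: 1+5 = 6 for Zeta, 13 for Epsilon — Epsilon by 13–6.
Zeta vs Alpha: 19 to 0, Zeta.
Kappa vs Epsilon: 1+5+7 = 13 for Kappa, 6 for Epsilon — Kappa by 13–6.
Kappa vs Alpha: Kappa wins 13–6.
Epsilon vs Alpha: Epsilon wins 19–0.
Every book loses at least once (Delta loses to Epsilon; Gamma loses to Delta; Zeta loses to Delta; Kappa loses to Delta; Epsilon loses to Kappa; Alpha loses to Delta). The majority relation contains the cycle Delta beats Kappa beats Epsilon beats Delta, so there is no Condorcet winner.

none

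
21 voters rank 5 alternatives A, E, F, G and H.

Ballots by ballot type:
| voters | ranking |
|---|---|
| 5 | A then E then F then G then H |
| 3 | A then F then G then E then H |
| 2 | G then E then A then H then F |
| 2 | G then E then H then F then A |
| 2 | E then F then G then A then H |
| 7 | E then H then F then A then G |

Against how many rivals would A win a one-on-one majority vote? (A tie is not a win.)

A against each rival (21 voters):
A–E: E 13–8.
A vs F: A is ranked higher on 5+3+2 = 10 ballots, F on 11. F wins 11–10.
A–G: A 15–6.
A vs H: A is ranked higher on 5+3+2+2 = 12 ballots, H on 9. A wins 12–9.
A beats G, H; loses to E, F — 2 pairwise wins.

2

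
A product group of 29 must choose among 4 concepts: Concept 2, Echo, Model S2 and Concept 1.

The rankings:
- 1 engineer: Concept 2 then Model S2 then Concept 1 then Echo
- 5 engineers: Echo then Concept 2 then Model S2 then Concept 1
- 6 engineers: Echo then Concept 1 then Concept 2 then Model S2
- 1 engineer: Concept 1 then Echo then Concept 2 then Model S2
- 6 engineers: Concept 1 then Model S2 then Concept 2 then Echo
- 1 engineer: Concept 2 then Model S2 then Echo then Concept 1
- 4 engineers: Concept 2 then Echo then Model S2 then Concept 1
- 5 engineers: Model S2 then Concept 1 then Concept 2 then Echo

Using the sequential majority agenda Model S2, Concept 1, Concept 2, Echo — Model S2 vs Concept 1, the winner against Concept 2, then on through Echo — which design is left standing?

Concept 2

Round 1: Model S2 vs Concept 1 — 16–13, Model S2 advances.
Round 2: Model S2 vs Concept 2 — 11–18, Concept 2 advances.
Round 3: Concept 2 vs Echo — 17–12, Concept 2 advances.
The agenda winner is Concept 2.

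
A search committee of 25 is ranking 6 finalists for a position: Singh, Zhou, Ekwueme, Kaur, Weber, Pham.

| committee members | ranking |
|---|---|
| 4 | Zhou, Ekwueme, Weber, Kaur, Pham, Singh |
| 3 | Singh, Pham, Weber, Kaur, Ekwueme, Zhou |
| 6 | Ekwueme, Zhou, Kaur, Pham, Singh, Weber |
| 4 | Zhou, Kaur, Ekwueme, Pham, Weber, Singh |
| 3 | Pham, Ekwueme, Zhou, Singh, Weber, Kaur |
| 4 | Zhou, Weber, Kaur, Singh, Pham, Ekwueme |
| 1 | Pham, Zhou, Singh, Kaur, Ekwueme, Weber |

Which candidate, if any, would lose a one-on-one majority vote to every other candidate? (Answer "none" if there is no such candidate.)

none

Head-to-head results (25 committee members):
Singh vs Zhou: 3 to 22, Zhou.
Singh–Ekwueme: Ekwueme 17–8.
Singh vs Kaur: Kaur wins 18–7.
Singh vs Weber: 13 to 12, Singh.
Singh vs Pham: 3+4 = 7 for Singh, 18 for Pham — Pham by 18–7.
Zhou vs Ekwueme: Zhou is ranked higher on 4+4+4+1 = 13 ballots, Ekwueme on 12. Zhou wins 13–12.
Zhou vs Kaur: Zhou preferred on 4+6+4+3+4+1 = 22 ballots; Zhou wins 22–3.
Zhou vs Weber: Zhou wins 22–3.
Zhou vs Pham: Zhou, 18–7.
Ekwueme vs Kaur: Ekwueme, 13–12.
Ekwueme vs Weber: Ekwueme, 18–7.
Ekwueme vs Pham: 4+6+4 = 14 for Ekwueme, 11 for Pham — Ekwueme by 14–11.
Kaur vs Weber: Kaur preferred on 6+4+1 = 11 ballots; Weber wins 14–11.
Kaur–Pham: Kaur 18–7.
Weber vs Pham: 4+4 = 8 for Weber, 17 for Pham — Pham by 17–8.
Every candidate wins at least one matchup (Singh beats Weber; Zhou beats Singh; Ekwueme beats Singh; Kaur beats Singh; Weber beats Kaur; Pham beats Singh), so there is no Condorcet loser.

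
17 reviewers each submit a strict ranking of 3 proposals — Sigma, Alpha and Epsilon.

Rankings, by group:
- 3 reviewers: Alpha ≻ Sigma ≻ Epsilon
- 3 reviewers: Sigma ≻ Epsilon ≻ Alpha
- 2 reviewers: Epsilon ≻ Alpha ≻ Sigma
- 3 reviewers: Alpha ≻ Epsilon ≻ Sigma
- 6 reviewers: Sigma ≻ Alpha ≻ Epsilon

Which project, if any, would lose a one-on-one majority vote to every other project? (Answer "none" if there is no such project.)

Pairwise majorities:
Sigma vs Alpha: Sigma, 9–8.
Sigma vs Epsilon: Sigma wins 12–5.
Alpha vs Epsilon: Alpha wins 12–5.
Epsilon loses to every other project — it is the Condorcet loser.

Epsilon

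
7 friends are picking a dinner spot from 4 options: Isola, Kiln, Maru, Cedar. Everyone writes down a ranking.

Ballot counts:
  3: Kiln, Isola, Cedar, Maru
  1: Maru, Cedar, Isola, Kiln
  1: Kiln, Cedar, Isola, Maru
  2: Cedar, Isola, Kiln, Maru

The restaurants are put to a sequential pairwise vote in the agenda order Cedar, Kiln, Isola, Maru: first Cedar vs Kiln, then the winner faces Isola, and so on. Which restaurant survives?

Round 1: Cedar vs Kiln — 3–4, Kiln advances.
Round 2: Kiln vs Isola — 4–3, Kiln advances.
Round 3: Kiln vs Maru — 6–1, Kiln advances.
The agenda winner is Kiln.

Kiln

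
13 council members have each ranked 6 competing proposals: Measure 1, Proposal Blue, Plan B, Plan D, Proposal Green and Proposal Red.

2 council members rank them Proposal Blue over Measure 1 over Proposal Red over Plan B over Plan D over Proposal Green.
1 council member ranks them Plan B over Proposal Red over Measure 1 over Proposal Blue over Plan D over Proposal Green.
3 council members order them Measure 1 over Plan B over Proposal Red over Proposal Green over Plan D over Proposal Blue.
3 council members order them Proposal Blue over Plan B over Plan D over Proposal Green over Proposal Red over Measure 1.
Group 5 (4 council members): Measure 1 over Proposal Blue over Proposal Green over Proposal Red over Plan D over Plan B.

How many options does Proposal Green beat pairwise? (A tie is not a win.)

Proposal Green against each rival (13 council members):
Proposal Green–Measure 1: Measure 1 10–3.
Proposal Green–Proposal Blue: Proposal Blue 10–3.
Proposal Green vs Plan B: Proposal Green preferred on 4 ballots; Plan B wins 9–4.
Proposal Green vs Plan D: 7 to 6, Proposal Green.
Proposal Green vs Proposal Red: Proposal Green preferred on 3+4 = 7 ballots; Proposal Green wins 7–6.
Proposal Green beats Plan D, Proposal Red; loses to Measure 1, Proposal Blue, Plan B — 2 pairwise wins.

2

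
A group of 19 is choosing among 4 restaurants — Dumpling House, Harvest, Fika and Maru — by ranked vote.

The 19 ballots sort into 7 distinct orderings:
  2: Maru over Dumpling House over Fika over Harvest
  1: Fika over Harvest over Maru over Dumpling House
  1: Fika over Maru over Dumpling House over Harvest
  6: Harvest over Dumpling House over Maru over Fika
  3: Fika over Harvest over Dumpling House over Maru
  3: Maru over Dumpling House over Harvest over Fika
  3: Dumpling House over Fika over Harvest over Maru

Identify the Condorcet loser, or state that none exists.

none

Pairwise majorities:
Dumpling House vs Harvest: 9 to 10, Harvest.
Dumpling House vs Fika: Dumpling House, 14–5.
Dumpling House vs Maru: Dumpling House is ranked higher on 6+3+3 = 12 ballots, Maru on 7. Dumpling House wins 12–7.
Harvest vs Fika: Fika, 10–9.
Harvest vs Maru: Harvest preferred on 1+6+3+3 = 13 ballots; Harvest wins 13–6.
Fika vs Maru: Fika preferred on 1+1+3+3 = 8 ballots; Maru wins 11–8.
Each restaurant has at least one pairwise win (Dumpling House beats Fika; Harvest beats Dumpling House; Fika beats Harvest; Maru beats Fika) — no Condorcet loser.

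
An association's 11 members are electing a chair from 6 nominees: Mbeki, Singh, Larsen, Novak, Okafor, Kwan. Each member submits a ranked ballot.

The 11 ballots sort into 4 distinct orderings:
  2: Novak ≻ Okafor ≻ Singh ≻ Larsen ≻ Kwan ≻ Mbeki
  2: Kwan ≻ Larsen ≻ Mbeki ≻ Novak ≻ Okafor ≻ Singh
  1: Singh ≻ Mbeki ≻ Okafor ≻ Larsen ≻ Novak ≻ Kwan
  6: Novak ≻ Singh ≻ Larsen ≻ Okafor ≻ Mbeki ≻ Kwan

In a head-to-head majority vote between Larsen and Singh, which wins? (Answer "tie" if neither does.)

Ballots ranking Larsen above Singh: 2.
Ballots ranking Singh above Larsen: 11 − 2 = 9.
Singh wins the head-to-head 9–2.

Singh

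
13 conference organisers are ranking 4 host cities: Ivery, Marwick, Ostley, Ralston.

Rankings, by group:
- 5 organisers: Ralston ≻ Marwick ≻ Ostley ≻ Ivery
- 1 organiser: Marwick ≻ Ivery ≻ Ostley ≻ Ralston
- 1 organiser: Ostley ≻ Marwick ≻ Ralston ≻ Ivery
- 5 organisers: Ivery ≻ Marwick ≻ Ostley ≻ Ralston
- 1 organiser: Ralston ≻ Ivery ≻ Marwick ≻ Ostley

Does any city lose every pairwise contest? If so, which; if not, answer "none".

Head-to-head results (13 organisers):
Ivery vs Marwick: Ivery is ranked higher on 5+1 = 6 ballots, Marwick on 7. Marwick wins 7–6.
Ivery vs Ostley: 7 to 6, Ivery.
Ivery vs Ralston: Ivery is ranked higher on 1+5 = 6 ballots, Ralston on 7. Ralston wins 7–6.
Marwick vs Ostley: Marwick is ranked higher on 5+1+5+1 = 12 ballots, Ostley on 1. Marwick wins 12–1.
Marwick vs Ralston: 7 to 6, Marwick.
Ostley vs Ralston: Ostley, 7–6.
No city is winless: Ivery beats Ostley; Marwick beats Ivery; Ostley beats Ralston; Ralston beats Ivery. There is no Condorcet loser.

none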